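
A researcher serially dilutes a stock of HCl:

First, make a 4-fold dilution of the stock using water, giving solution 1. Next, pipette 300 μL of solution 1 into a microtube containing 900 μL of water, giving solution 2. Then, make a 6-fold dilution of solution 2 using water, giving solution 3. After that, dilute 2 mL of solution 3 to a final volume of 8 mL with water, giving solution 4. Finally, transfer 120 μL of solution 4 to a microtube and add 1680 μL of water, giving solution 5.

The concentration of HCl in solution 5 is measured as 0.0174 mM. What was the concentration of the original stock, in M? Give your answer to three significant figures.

0.100 M

Step 1: 4-fold → factor 4
Step 2: 300 μL + 900 μL = 1200 μL total → factor 1200/300 = 4
Step 3: 6-fold → factor 6
Step 4: 2 mL brought to 8 mL → factor 8/2 = 4
Step 5: 120 μL + 1680 μL = 1800 μL total → factor 1800/120 = 15
Overall dilution factor = 4 × 4 × 6 × 4 × 15 = 5760
Stock = 0.0174 mM × 5760 = 100.2 mM = 0.100 M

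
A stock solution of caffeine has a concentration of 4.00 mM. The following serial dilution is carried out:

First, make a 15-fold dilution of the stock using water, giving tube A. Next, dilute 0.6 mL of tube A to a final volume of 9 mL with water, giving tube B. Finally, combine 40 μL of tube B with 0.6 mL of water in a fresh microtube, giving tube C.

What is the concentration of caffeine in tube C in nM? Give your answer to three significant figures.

1.11 × 10^3 nM

Step 1: 15-fold → factor 15
Step 2: 0.6 mL brought to 9 mL → factor 9/0.6 = 15
Step 3: 40 μL + 0.6 mL = 640 μL total → factor 640/40 = 16
Overall dilution factor = 15 × 15 × 16 = 3600
Final = 4.00 mM / 3600 = 0.001111 mM = 1.11 × 10^3 nM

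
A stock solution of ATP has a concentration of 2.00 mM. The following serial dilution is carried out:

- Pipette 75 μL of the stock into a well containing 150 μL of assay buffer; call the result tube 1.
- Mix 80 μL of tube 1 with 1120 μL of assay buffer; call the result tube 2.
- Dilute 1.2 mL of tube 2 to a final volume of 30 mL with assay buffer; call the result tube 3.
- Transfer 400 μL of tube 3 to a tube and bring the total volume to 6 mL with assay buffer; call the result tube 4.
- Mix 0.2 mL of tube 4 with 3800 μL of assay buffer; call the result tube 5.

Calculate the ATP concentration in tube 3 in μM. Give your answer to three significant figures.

Step 1: 75 μL + 150 μL = 225 μL total → factor 225/75 = 3
Step 2: 80 μL + 1120 μL = 1200 μL total → factor 1200/80 = 15
Step 3: 1.2 mL brought to 30 mL → factor 30/1.2 = 25
Dilution factor through tube 3 = 3 × 15 × 25 = 1125
[tube 3] = 2.00 mM / 1125 = 0.001778 mM = 1.78 μM

1.78 μM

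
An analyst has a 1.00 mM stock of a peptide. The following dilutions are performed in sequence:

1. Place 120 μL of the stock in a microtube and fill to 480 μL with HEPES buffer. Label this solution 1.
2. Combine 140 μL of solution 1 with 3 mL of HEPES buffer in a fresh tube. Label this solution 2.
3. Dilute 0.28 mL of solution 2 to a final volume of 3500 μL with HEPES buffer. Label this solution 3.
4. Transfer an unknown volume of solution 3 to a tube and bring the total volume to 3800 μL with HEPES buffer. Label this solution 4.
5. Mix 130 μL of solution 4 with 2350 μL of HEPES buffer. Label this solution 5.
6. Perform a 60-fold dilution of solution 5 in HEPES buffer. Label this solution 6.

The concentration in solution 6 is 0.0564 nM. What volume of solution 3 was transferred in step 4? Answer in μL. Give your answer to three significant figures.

275 μL

Step 1: 120 μL brought to 480 μL → factor 480/120 = 4
Step 2: 140 μL + 3 mL = 3140 μL total → factor 3140/140 = 22.429
Step 3: 0.28 mL brought to 3500 μL → factor 3.5/0.28 = 12.5
Step 4: v brought to 3800 μL → factor = 3800 μL/v
Step 5: 130 μL + 2350 μL = 2480 μL total → factor 2480/130 = 19.077
Step 6: 60-fold → factor 60
Product of known-step factors = 1.2836 × 10^6
Overall factor = 1.00 mM / (0.0564 nM) = 1.773 × 10^7
Step-4 factor = 1.773 × 10^7 / 1.2836 × 10^6 = 13.813
v = 3800 μL / 13.813 = 275 μL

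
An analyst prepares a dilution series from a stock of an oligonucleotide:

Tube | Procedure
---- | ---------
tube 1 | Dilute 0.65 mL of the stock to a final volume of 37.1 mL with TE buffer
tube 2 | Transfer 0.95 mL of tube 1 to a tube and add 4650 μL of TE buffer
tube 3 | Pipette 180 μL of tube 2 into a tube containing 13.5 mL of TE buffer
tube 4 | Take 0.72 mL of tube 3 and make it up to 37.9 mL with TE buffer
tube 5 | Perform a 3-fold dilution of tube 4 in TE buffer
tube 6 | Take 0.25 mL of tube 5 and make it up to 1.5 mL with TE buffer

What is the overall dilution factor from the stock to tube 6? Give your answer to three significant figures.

Step 1: 0.65 mL brought to 37.1 mL → factor 37.1/0.65 = 57.077
Step 2: 0.95 mL + 4650 μL = 5.6 mL total → factor 5.6/0.95 = 5.8947
Step 3: 180 μL + 13.5 mL = 13680 μL total → factor 13680/180 = 76
Step 4: 0.72 mL brought to 37.9 mL → factor 37.9/0.72 = 52.639
Step 5: 3-fold → factor 3
Step 6: 0.25 mL brought to 1.5 mL → factor 1.5/0.25 = 6
Overall dilution factor = 57.077 × 5.8947 × 76 × 52.639 × 3 × 6 = 2.4228 × 10^7

2.42 × 10^7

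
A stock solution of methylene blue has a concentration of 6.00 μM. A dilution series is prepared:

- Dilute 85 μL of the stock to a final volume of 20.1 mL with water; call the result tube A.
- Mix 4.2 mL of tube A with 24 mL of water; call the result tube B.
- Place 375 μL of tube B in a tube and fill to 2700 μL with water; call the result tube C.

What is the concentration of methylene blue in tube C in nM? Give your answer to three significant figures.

Step 1: 85 μL brought to 20.1 mL → factor 20100/85 = 236.47
Step 2: 4.2 mL + 24 mL = 28.2 mL total → factor 28.2/4.2 = 6.7143
Step 3: 375 μL brought to 2700 μL → factor 2700/375 = 7.2
Overall dilution factor = 236.47 × 6.7143 × 7.2 = 11432
Final = 6.00 μM / 11432 = 0.0005249 μM = 0.525 nM

0.525 nM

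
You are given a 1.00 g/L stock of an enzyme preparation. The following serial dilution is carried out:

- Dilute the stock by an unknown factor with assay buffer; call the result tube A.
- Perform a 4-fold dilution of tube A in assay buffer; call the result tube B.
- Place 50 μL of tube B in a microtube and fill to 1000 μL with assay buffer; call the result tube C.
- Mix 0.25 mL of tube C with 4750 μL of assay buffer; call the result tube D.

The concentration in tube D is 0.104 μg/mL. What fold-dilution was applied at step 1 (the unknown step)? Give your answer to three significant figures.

6.01-fold

Step 1: unknown factor x
Step 2: 4-fold → factor 4
Step 3: 50 μL brought to 1000 μL → factor 1000/50 = 20
Step 4: 0.25 mL + 4750 μL = 5 mL total → factor 5/0.25 = 20
Product of known-step factors = 1600
Overall factor = 1.00 g/L / (0.104 μg/mL) = 9615.4
x = 9615.4 / 1600 = 6.01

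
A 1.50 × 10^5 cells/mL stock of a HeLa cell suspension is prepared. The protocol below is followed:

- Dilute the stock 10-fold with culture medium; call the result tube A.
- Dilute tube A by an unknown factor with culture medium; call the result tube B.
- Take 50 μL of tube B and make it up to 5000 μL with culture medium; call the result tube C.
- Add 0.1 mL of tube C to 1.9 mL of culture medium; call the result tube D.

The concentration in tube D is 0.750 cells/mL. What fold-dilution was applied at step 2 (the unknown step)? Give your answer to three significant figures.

10.0-fold

Step 1: 10-fold → factor 10
Step 2: unknown factor x
Step 3: 50 μL brought to 5000 μL → factor 5000/50 = 100
Step 4: 0.1 mL + 1.9 mL = 2 mL total → factor 2/0.1 = 20
Product of known-step factors = 20000
Overall factor = 1.50 × 10^5 cells/mL / (0.750 cells/mL) = 2 × 10^5
x = 2 × 10^5 / 20000 = 10.0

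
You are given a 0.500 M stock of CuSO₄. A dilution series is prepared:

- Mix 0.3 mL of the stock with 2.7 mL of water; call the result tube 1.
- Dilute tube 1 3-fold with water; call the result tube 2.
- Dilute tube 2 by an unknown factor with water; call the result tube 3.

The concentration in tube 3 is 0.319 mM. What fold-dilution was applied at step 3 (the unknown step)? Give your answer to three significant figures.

Step 1: 0.3 mL + 2.7 mL = 3 mL total → factor 3/0.3 = 10
Step 2: 3-fold → factor 3
Step 3: unknown factor x
Product of known-step factors = 30
Overall factor = 0.500 M / (0.319 mM) = 1567.4
x = 1567.4 / 30 = 52.2

52.2-fold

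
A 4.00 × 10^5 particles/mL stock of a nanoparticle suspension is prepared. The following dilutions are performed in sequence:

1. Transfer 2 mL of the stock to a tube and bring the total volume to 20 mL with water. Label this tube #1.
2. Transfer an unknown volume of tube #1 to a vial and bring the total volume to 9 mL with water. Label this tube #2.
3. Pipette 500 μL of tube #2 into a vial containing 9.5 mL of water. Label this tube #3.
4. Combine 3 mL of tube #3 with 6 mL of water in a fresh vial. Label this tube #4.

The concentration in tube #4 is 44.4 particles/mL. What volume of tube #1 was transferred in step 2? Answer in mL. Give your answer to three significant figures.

0.599 mL

Step 1: 2 mL brought to 20 mL → factor 20/2 = 10
Step 2: v brought to 9 mL → factor = 9 mL/v
Step 3: 500 μL + 9.5 mL = 10000 μL total → factor 10000/500 = 20
Step 4: 3 mL + 6 mL = 9 mL total → factor 9/3 = 3
Product of known-step factors = 600
Overall factor = 4.00 × 10^5 particles/mL / (44.4 particles/mL) = 9009
Step-2 factor = 9009 / 600 = 15.015
v = 9 mL / 15.015 = 0.599 mL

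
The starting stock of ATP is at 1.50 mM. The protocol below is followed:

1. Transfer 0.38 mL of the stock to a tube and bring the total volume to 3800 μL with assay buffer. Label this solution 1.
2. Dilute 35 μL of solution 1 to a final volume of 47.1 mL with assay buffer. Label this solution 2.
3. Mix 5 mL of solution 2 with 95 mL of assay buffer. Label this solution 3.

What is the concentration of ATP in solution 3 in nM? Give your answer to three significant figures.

Step 1: 0.38 mL brought to 3800 μL → factor 3.8/0.38 = 10
Step 2: 35 μL brought to 47.1 mL → factor 47100/35 = 1345.7
Step 3: 5 mL + 95 mL = 100 mL total → factor 100/5 = 20
Dilution factor through solution 3 = 10 × 1345.7 × 20 = 2.6914 × 10^5
[solution 3] = 1.50 mM / 2.6914 × 10^5 = 5.573 × 10^-6 mM = 5.57 nM

5.57 nM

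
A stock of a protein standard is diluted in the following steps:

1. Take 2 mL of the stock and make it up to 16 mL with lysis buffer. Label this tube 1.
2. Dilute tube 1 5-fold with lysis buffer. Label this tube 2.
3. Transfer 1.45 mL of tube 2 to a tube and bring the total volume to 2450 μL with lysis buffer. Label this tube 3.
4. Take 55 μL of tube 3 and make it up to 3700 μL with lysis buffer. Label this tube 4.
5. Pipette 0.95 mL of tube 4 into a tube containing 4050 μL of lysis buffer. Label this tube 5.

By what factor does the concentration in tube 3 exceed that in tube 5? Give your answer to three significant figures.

354

Step 1: 2 mL brought to 16 mL → factor 16/2 = 8
Step 2: 5-fold → factor 5
Step 3: 1.45 mL brought to 2450 μL → factor 2.45/1.45 = 1.6897
Step 4: 55 μL brought to 3700 μL → factor 3700/55 = 67.273
Step 5: 0.95 mL + 4050 μL = 5 mL total → factor 5/0.95 = 5.2632
Dilution factor to tube 3 = 67.586; to tube 5 = 23930
[tube 3]/[tube 5] = (factor to tube 5)/(factor to tube 3) = 23930/67.586 = 354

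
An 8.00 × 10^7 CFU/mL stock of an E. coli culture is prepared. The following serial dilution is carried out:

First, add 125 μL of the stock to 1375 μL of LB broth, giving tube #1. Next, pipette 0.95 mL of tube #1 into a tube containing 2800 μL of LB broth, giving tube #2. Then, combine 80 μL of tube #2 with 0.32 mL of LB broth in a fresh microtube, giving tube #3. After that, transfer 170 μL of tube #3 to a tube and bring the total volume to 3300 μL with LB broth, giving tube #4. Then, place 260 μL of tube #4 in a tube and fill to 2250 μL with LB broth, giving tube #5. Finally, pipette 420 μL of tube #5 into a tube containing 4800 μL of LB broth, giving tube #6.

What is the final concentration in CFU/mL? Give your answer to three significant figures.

162 CFU/mL

Step 1: 125 μL + 1375 μL = 1500 μL total → factor 1500/125 = 12
Step 2: 0.95 mL + 2800 μL = 3.75 mL total → factor 3.75/0.95 = 3.9474
Step 3: 80 μL + 0.32 mL = 400 μL total → factor 400/80 = 5
Step 4: 170 μL brought to 3300 μL → factor 3300/170 = 19.412
Step 5: 260 μL brought to 2250 μL → factor 2250/260 = 8.6538
Step 6: 420 μL + 4800 μL = 5220 μL total → factor 5220/420 = 12.429
Overall dilution factor = 12 × 3.9474 × 5 × 19.412 × 8.6538 × 12.429 = 4.9449 × 10^5
Final = 8.00 × 10^7 CFU/mL / 4.9449 × 10^5 = 162 CFU/mL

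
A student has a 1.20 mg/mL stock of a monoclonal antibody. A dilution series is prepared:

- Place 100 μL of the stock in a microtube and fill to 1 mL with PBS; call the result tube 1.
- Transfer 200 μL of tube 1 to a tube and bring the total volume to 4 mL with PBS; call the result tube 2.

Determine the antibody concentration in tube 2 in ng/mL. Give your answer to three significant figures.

6.00 × 10^3 ng/mL

Step 1: 100 μL brought to 1 mL → factor 1000/100 = 10
Step 2: 200 μL brought to 4 mL → factor 4000/200 = 20
Overall dilution factor = 10 × 20 = 200
Final = 1.20 mg/mL / 200 = 0.006000 mg/mL = 6.00 × 10^3 ng/mL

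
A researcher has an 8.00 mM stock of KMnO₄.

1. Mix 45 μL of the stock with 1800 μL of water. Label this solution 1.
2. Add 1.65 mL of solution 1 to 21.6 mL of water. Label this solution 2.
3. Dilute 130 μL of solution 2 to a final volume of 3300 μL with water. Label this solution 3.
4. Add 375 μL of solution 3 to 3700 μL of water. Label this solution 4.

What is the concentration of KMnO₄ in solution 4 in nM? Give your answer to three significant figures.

50.2 nM

Step 1: 45 μL + 1800 μL = 1845 μL total → factor 1845/45 = 41
Step 2: 1.65 mL + 21.6 mL = 23.25 mL total → factor 23.25/1.65 = 14.091
Step 3: 130 μL brought to 3300 μL → factor 3300/130 = 25.385
Step 4: 375 μL + 3700 μL = 4075 μL total → factor 4075/375 = 10.867
Overall dilution factor = 41 × 14.091 × 25.385 × 10.867 = 1.5936 × 10^5
Final = 8.00 mM / 1.5936 × 10^5 = 5.020 × 10^-5 mM = 50.2 nM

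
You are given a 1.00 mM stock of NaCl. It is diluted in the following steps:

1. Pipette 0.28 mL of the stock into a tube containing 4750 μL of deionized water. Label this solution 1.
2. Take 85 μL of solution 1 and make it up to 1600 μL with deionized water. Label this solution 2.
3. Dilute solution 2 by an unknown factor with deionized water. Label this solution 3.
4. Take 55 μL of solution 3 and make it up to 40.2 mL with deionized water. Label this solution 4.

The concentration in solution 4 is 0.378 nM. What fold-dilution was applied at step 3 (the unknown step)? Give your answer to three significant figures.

Step 1: 0.28 mL + 4750 μL = 5.03 mL total → factor 5.03/0.28 = 17.964
Step 2: 85 μL brought to 1600 μL → factor 1600/85 = 18.824
Step 3: unknown factor x
Step 4: 55 μL brought to 40.2 mL → factor 40200/55 = 730.91
Product of known-step factors = 2.4716 × 10^5
Overall factor = 1.00 mM / (0.378 nM) = 2.6455 × 10^6
x = 2.6455 × 10^6 / 2.4716 × 10^5 = 10.7

10.7-fold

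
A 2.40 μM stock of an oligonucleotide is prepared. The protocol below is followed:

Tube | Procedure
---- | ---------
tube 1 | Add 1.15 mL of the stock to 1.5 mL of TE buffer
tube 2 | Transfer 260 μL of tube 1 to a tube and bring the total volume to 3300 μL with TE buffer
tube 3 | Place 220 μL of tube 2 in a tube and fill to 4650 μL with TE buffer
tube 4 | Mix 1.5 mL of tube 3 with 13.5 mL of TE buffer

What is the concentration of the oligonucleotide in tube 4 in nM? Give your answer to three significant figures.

Step 1: 1.15 mL + 1.5 mL = 2.65 mL total → factor 2.65/1.15 = 2.3043
Step 2: 260 μL brought to 3300 μL → factor 3300/260 = 12.692
Step 3: 220 μL brought to 4650 μL → factor 4650/220 = 21.136
Step 4: 1.5 mL + 13.5 mL = 15 mL total → factor 15/1.5 = 10
Overall dilution factor = 2.3043 × 12.692 × 21.136 × 10 = 6181.9
Final = 2.40 μM / 6181.9 = 0.0003882 μM = 0.388 nM

0.388 nM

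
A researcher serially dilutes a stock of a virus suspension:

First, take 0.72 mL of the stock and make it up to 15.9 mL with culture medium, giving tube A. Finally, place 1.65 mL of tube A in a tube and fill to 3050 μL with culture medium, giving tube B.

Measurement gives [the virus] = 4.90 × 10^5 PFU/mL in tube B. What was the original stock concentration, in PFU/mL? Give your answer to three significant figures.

2.00 × 10^7 PFU/mL

Step 1: 0.72 mL brought to 15.9 mL → factor 15.9/0.72 = 22.083
Step 2: 1.65 mL brought to 3050 μL → factor 3.05/1.65 = 1.8485
Overall dilution factor = 22.083 × 1.8485 = 40.821
Stock = 4.90 × 10^5 PFU/mL × 40.821 = 2.00 × 10^7 PFU/mL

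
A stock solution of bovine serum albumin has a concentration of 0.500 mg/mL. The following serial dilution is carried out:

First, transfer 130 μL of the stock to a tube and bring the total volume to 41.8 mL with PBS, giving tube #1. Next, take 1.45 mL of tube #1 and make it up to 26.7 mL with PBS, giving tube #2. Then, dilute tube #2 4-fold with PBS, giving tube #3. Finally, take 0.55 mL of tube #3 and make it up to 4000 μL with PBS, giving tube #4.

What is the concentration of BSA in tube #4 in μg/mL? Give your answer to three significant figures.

0.00290 μg/mL

Step 1: 130 μL brought to 41.8 mL → factor 41800/130 = 321.54
Step 2: 1.45 mL brought to 26.7 mL → factor 26.7/1.45 = 18.414
Step 3: 4-fold → factor 4
Step 4: 0.55 mL brought to 4000 μL → factor 4/0.55 = 7.2727
Overall dilution factor = 321.54 × 18.414 × 4 × 7.2727 = 1.7224 × 10^5
Final = 0.500 mg/mL / 1.7224 × 10^5 = 2.903 × 10^-6 mg/mL = 0.00290 μg/mL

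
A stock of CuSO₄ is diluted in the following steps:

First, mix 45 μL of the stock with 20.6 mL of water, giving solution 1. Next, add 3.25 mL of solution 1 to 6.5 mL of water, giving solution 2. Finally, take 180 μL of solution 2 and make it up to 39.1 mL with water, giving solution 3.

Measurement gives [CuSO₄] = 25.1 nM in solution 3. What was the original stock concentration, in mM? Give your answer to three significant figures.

7.50 mM

Step 1: 45 μL + 20.6 mL = 20645 μL total → factor 20645/45 = 458.78
Step 2: 3.25 mL + 6.5 mL = 9.75 mL total → factor 9.75/3.25 = 3
Step 3: 180 μL brought to 39.1 mL → factor 39100/180 = 217.22
Overall dilution factor = 458.78 × 3 × 217.22 = 2.9897 × 10^5
Stock = 25.1 nM × 2.9897 × 10^5 = 7.504 × 10^6 nM = 7.50 mM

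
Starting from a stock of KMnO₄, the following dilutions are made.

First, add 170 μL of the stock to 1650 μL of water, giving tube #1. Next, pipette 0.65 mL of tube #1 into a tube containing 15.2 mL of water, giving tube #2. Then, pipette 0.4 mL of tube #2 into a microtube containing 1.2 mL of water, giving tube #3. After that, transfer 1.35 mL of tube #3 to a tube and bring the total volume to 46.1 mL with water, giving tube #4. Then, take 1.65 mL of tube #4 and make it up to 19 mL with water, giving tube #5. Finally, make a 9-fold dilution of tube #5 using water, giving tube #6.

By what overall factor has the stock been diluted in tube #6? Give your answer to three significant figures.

3.70 × 10^6

Step 1: 170 μL + 1650 μL = 1820 μL total → factor 1820/170 = 10.706
Step 2: 0.65 mL + 15.2 mL = 15.85 mL total → factor 15.85/0.65 = 24.385
Step 3: 0.4 mL + 1.2 mL = 1.6 mL total → factor 1.6/0.4 = 4
Step 4: 1.35 mL brought to 46.1 mL → factor 46.1/1.35 = 34.148
Step 5: 1.65 mL brought to 19 mL → factor 19/1.65 = 11.515
Step 6: 9-fold → factor 9
Overall dilution factor = 10.706 × 24.385 × 4 × 34.148 × 11.515 × 9 = 3.6955 × 10^6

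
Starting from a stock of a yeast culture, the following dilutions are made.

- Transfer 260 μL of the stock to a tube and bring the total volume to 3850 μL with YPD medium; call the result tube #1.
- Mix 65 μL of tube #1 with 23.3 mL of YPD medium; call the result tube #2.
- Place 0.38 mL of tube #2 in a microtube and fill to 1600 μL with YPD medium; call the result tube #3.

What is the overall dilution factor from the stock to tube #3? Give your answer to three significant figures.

2.24 × 10^4

Step 1: 260 μL brought to 3850 μL → factor 3850/260 = 14.808
Step 2: 65 μL + 23.3 mL = 23365 μL total → factor 23365/65 = 359.46
Step 3: 0.38 mL brought to 1600 μL → factor 1.6/0.38 = 4.2105
Overall dilution factor = 14.808 × 359.46 × 4.2105 = 22412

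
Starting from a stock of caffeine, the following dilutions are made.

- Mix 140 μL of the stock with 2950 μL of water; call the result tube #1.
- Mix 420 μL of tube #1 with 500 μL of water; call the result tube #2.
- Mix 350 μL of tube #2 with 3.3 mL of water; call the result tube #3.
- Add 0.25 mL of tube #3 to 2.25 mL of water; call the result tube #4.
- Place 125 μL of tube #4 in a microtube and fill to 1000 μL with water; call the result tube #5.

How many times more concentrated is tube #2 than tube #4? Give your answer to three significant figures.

104

Step 1: 140 μL + 2950 μL = 3090 μL total → factor 3090/140 = 22.071
Step 2: 420 μL + 500 μL = 920 μL total → factor 920/420 = 2.1905
Step 3: 350 μL + 3.3 mL = 3650 μL total → factor 3650/350 = 10.429
Step 4: 0.25 mL + 2.25 mL = 2.5 mL total → factor 2.5/0.25 = 10
Dilution factor to tube #2 = 48.347; to tube #4 = 5041.9
[tube #2]/[tube #4] = (factor to tube #4)/(factor to tube #2) = 5041.9/48.347 = 104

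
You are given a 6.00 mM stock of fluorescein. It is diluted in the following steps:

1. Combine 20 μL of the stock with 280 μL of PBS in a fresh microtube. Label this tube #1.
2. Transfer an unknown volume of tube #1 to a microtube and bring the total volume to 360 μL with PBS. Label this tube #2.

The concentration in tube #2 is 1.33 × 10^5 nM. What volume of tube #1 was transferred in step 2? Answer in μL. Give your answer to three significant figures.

Step 1: 20 μL + 280 μL = 300 μL total → factor 300/20 = 15
Step 2: v brought to 360 μL → factor = 360 μL/v
Product of known-step factors = 15
Overall factor = 6.00 mM / (1.33 × 10^5 nM) = 45.113
Step-2 factor = 45.113 / 15 = 3.0075
v = 360 μL / 3.0075 = 120 μL

120 μL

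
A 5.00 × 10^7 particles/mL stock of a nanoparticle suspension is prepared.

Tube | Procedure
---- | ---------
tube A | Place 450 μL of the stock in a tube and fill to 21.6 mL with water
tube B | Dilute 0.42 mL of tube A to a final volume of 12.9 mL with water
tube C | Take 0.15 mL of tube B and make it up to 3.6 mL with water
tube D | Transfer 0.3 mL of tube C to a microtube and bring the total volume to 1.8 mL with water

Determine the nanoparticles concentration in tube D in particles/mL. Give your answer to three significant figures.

Step 1: 450 μL brought to 21.6 mL → factor 21600/450 = 48
Step 2: 0.42 mL brought to 12.9 mL → factor 12.9/0.42 = 30.714
Step 3: 0.15 mL brought to 3.6 mL → factor 3.6/0.15 = 24
Step 4: 0.3 mL brought to 1.8 mL → factor 1.8/0.3 = 6
Overall dilution factor = 48 × 30.714 × 24 × 6 = 2.123 × 10^5
Final = 5.00 × 10^7 particles/mL / 2.123 × 10^5 = 236 particles/mL

236 particles/mL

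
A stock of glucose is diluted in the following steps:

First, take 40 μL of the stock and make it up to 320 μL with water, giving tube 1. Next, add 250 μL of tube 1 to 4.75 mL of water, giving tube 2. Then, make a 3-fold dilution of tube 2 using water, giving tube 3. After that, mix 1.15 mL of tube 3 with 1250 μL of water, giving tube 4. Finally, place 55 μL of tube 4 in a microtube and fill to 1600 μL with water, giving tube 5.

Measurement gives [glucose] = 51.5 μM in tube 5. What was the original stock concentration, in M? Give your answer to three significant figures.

1.50 M

Step 1: 40 μL brought to 320 μL → factor 320/40 = 8
Step 2: 250 μL + 4.75 mL = 5000 μL total → factor 5000/250 = 20
Step 3: 3-fold → factor 3
Step 4: 1.15 mL + 1250 μL = 2.4 mL total → factor 2.4/1.15 = 2.087
Step 5: 55 μL brought to 1600 μL → factor 1600/55 = 29.091
Overall dilution factor = 8 × 20 × 3 × 2.087 × 29.091 = 29142
Stock = 51.5 μM × 29142 = 1.501 × 10^6 μM = 1.50 M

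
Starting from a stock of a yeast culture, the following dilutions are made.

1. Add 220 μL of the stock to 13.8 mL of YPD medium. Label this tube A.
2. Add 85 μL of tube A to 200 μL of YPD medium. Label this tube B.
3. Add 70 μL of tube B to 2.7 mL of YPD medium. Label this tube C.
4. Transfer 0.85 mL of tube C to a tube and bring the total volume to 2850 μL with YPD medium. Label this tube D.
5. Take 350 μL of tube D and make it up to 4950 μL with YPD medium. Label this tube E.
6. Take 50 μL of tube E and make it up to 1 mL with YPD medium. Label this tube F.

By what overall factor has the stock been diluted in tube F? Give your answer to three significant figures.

Step 1: 220 μL + 13.8 mL = 14020 μL total → factor 14020/220 = 63.727
Step 2: 85 μL + 200 μL = 285 μL total → factor 285/85 = 3.3529
Step 3: 70 μL + 2.7 mL = 2770 μL total → factor 2770/70 = 39.571
Step 4: 0.85 mL brought to 2850 μL → factor 2.85/0.85 = 3.3529
Step 5: 350 μL brought to 4950 μL → factor 4950/350 = 14.143
Step 6: 50 μL brought to 1 mL → factor 1000/50 = 20
Overall dilution factor = 63.727 × 3.3529 × 39.571 × 3.3529 × 14.143 × 20 = 8.0191 × 10^6

8.02 × 10^6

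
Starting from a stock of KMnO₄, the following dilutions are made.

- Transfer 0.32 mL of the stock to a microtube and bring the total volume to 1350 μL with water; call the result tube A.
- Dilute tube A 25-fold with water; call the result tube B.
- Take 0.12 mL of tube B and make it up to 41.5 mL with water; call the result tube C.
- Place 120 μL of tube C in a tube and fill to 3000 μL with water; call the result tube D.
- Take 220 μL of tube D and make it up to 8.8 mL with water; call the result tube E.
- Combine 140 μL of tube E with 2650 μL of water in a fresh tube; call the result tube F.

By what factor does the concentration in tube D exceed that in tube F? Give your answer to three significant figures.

Step 1: 0.32 mL brought to 1350 μL → factor 1.35/0.32 = 4.2188
Step 2: 25-fold → factor 25
Step 3: 0.12 mL brought to 41.5 mL → factor 41.5/0.12 = 345.83
Step 4: 120 μL brought to 3000 μL → factor 3000/120 = 25
Step 5: 220 μL brought to 8.8 mL → factor 8800/220 = 40
Step 6: 140 μL + 2650 μL = 2790 μL total → factor 2790/140 = 19.929
Dilution factor to tube D = 9.1187 × 10^5; to tube F = 7.2689 × 10^8
[tube D]/[tube F] = (factor to tube F)/(factor to tube D) = 7.2689 × 10^8/9.1187 × 10^5 = 797

797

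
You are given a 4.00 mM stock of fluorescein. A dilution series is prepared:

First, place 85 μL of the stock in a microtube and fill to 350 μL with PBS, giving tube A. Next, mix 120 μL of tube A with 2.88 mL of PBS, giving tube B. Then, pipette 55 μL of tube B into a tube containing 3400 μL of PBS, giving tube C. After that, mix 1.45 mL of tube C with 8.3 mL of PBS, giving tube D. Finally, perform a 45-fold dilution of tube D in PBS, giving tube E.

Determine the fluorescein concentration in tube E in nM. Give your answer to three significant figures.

Step 1: 85 μL brought to 350 μL → factor 350/85 = 4.1176
Step 2: 120 μL + 2.88 mL = 3000 μL total → factor 3000/120 = 25
Step 3: 55 μL + 3400 μL = 3455 μL total → factor 3455/55 = 62.818
Step 4: 1.45 mL + 8.3 mL = 9.75 mL total → factor 9.75/1.45 = 6.7241
Step 5: 45-fold → factor 45
Overall dilution factor = 4.1176 × 25 × 62.818 × 6.7241 × 45 = 1.9567 × 10^6
Final = 4.00 mM / 1.9567 × 10^6 = 2.044 × 10^-6 mM = 2.04 nM

2.04 nM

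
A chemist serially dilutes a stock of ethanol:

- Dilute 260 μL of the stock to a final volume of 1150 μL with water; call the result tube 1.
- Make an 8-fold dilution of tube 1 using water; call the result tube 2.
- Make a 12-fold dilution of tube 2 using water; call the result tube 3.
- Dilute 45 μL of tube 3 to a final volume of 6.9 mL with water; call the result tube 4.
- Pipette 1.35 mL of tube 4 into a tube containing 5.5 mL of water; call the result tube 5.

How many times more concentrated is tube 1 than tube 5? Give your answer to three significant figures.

Step 1: 260 μL brought to 1150 μL → factor 1150/260 = 4.4231
Step 2: 8-fold → factor 8
Step 3: 12-fold → factor 12
Step 4: 45 μL brought to 6.9 mL → factor 6900/45 = 153.33
Step 5: 1.35 mL + 5.5 mL = 6.85 mL total → factor 6.85/1.35 = 5.0741
Dilution factor to tube 1 = 4.4231; to tube 5 = 3.3036 × 10^5
[tube 1]/[tube 5] = (factor to tube 5)/(factor to tube 1) = 3.3036 × 10^5/4.4231 = 7.47 × 10^4

7.47 × 10^4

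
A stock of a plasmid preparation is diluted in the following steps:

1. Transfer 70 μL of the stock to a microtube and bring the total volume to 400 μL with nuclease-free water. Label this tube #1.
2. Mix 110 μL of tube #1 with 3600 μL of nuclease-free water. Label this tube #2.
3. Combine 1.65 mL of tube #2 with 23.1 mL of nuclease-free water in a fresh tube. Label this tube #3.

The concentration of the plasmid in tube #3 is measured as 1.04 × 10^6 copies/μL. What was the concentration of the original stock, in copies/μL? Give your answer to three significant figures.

3.01 × 10^9 copies/μL

Step 1: 70 μL brought to 400 μL → factor 400/70 = 5.7143
Step 2: 110 μL + 3600 μL = 3710 μL total → factor 3710/110 = 33.727
Step 3: 1.65 mL + 23.1 mL = 24.75 mL total → factor 24.75/1.65 = 15
Overall dilution factor = 5.7143 × 33.727 × 15 = 2890.9
Stock = 1.04 × 10^6 copies/μL × 2890.9 = 3.01 × 10^9 copies/μL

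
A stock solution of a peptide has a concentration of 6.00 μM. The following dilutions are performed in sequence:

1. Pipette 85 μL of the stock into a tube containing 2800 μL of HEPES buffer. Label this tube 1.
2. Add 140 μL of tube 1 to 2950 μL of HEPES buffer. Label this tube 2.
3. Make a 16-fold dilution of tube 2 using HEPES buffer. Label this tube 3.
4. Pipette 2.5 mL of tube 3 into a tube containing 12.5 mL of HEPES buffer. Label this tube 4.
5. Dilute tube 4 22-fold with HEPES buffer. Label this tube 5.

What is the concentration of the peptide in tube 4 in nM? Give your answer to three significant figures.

Step 1: 85 μL + 2800 μL = 2885 μL total → factor 2885/85 = 33.941
Step 2: 140 μL + 2950 μL = 3090 μL total → factor 3090/140 = 22.071
Step 3: 16-fold → factor 16
Step 4: 2.5 mL + 12.5 mL = 15 mL total → factor 15/2.5 = 6
Dilution factor through tube 4 = 33.941 × 22.071 × 16 × 6 = 71917
[tube 4] = 6.00 μM / 71917 = 8.343 × 10^-5 μM = 0.0834 nM

0.0834 nM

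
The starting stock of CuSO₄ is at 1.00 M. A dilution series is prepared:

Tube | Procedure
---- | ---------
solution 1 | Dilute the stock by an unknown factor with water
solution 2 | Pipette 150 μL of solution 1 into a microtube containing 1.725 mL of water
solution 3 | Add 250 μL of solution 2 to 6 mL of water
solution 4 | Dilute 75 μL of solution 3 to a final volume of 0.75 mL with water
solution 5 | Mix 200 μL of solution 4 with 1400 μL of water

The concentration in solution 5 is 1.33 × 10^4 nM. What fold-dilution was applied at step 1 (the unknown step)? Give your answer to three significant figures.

Step 1: unknown factor x
Step 2: 150 μL + 1.725 mL = 1875 μL total → factor 1875/150 = 12.5
Step 3: 250 μL + 6 mL = 6250 μL total → factor 6250/250 = 25
Step 4: 75 μL brought to 0.75 mL → factor 750/75 = 10
Step 5: 200 μL + 1400 μL = 1600 μL total → factor 1600/200 = 8
Product of known-step factors = 25000
Overall factor = 1.00 M / (1.33 × 10^4 nM) = 75188
x = 75188 / 25000 = 3.01

3.01-fold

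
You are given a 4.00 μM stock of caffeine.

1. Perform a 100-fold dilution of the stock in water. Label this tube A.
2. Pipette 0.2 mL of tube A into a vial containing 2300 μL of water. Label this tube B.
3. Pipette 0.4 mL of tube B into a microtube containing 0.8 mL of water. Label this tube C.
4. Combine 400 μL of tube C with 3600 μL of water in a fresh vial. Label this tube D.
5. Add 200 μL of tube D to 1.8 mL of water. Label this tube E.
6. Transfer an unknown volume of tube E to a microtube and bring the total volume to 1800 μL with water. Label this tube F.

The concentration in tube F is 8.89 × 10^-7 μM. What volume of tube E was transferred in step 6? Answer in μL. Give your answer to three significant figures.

Step 1: 100-fold → factor 100
Step 2: 0.2 mL + 2300 μL = 2.5 mL total → factor 2.5/0.2 = 12.5
Step 3: 0.4 mL + 0.8 mL = 1.2 mL total → factor 1.2/0.4 = 3
Step 4: 400 μL + 3600 μL = 4000 μL total → factor 4000/400 = 10
Step 5: 200 μL + 1.8 mL = 2000 μL total → factor 2000/200 = 10
Step 6: v brought to 1800 μL → factor = 1800 μL/v
Product of known-step factors = 3.75 × 10^5
Overall factor = 4.00 μM / (8.89 × 10^-7 μM) = 4.4994 × 10^6
Step-6 factor = 4.4994 × 10^6 / 3.75 × 10^5 = 11.999
v = 1800 μL / 11.999 = 150 μL

150 μL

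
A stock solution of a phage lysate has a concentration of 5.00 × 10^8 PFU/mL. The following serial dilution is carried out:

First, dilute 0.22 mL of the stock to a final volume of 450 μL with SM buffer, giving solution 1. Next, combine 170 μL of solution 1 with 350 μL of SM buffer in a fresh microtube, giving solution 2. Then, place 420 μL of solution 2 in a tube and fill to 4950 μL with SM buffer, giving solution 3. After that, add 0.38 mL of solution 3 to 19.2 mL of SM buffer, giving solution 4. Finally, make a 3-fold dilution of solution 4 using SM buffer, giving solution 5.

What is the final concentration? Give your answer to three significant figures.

4.39 × 10^4 PFU/mL

Step 1: 0.22 mL brought to 450 μL → factor 0.45/0.22 = 2.0455
Step 2: 170 μL + 350 μL = 520 μL total → factor 520/170 = 3.0588
Step 3: 420 μL brought to 4950 μL → factor 4950/420 = 11.786
Step 4: 0.38 mL + 19.2 mL = 19.58 mL total → factor 19.58/0.38 = 51.526
Step 5: 3-fold → factor 3
Overall dilution factor = 2.0455 × 3.0588 × 11.786 × 51.526 × 3 = 11399
Final = 5.00 × 10^8 PFU/mL / 11399 = 4.39 × 10^4 PFU/mL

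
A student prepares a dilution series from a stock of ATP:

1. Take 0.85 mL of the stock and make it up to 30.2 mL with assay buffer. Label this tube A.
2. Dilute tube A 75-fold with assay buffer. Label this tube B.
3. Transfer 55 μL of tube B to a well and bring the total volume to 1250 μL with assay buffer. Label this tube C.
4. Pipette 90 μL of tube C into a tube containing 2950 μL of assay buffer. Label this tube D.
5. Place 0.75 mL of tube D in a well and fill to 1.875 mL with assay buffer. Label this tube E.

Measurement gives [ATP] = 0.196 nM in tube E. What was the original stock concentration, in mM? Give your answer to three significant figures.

1.00 mM

Step 1: 0.85 mL brought to 30.2 mL → factor 30.2/0.85 = 35.529
Step 2: 75-fold → factor 75
Step 3: 55 μL brought to 1250 μL → factor 1250/55 = 22.727
Step 4: 90 μL + 2950 μL = 3040 μL total → factor 3040/90 = 33.778
Step 5: 0.75 mL brought to 1.875 mL → factor 1.875/0.75 = 2.5
Overall dilution factor = 35.529 × 75 × 22.727 × 33.778 × 2.5 = 5.1141 × 10^6
Stock = 0.196 nM × 5.1141 × 10^6 = 1.002 × 10^6 nM = 1.00 mM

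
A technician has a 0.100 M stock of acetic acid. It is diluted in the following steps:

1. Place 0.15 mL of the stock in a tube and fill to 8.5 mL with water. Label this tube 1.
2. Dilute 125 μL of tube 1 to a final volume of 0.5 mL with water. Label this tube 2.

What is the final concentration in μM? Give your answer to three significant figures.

Step 1: 0.15 mL brought to 8.5 mL → factor 8.5/0.15 = 56.667
Step 2: 125 μL brought to 0.5 mL → factor 500/125 = 4
Overall dilution factor = 56.667 × 4 = 226.67
Final = 0.100 M / 226.67 = 0.0004412 M = 441 μM

441 μM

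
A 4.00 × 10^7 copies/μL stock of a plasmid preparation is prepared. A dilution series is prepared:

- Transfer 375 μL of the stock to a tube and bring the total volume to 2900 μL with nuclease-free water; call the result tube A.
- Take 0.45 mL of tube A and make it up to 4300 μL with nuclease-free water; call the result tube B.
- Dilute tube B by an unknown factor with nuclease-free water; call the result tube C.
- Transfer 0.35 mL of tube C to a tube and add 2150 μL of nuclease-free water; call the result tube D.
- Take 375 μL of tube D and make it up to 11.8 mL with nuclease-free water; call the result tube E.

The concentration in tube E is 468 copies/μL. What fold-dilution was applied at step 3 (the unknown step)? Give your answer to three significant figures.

5.15-fold

Step 1: 375 μL brought to 2900 μL → factor 2900/375 = 7.7333
Step 2: 0.45 mL brought to 4300 μL → factor 4.3/0.45 = 9.5556
Step 3: unknown factor x
Step 4: 0.35 mL + 2150 μL = 2.5 mL total → factor 2.5/0.35 = 7.1429
Step 5: 375 μL brought to 11.8 mL → factor 11800/375 = 31.467
Product of known-step factors = 16609
Overall factor = 4.00 × 10^7 copies/μL / (468 copies/μL) = 85470
x = 85470 / 16609 = 5.15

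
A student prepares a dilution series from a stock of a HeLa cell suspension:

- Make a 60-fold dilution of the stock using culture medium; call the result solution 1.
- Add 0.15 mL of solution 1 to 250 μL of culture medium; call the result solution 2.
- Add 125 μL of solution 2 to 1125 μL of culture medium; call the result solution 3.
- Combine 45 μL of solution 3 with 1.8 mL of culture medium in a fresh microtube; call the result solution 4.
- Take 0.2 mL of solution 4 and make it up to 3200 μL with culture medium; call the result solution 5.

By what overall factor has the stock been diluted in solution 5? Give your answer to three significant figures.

Step 1: 60-fold → factor 60
Step 2: 0.15 mL + 250 μL = 0.4 mL total → factor 0.4/0.15 = 2.6667
Step 3: 125 μL + 1125 μL = 1250 μL total → factor 1250/125 = 10
Step 4: 45 μL + 1.8 mL = 1845 μL total → factor 1845/45 = 41
Step 5: 0.2 mL brought to 3200 μL → factor 3.2/0.2 = 16
Overall dilution factor = 60 × 2.6667 × 10 × 41 × 16 = 1.0496 × 10^6

1.05 × 10^6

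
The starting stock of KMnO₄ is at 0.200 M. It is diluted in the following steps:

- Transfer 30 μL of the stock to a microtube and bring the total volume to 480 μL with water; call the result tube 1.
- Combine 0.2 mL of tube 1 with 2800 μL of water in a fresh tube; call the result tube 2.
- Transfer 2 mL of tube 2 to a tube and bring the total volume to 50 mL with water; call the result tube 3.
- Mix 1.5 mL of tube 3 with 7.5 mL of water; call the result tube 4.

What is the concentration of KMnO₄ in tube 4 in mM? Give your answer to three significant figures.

0.00556 mM

Step 1: 30 μL brought to 480 μL → factor 480/30 = 16
Step 2: 0.2 mL + 2800 μL = 3 mL total → factor 3/0.2 = 15
Step 3: 2 mL brought to 50 mL → factor 50/2 = 25
Step 4: 1.5 mL + 7.5 mL = 9 mL total → factor 9/1.5 = 6
Overall dilution factor = 16 × 15 × 25 × 6 = 36000
Final = 0.200 M / 36000 = 5.556 × 10^-6 M = 0.00556 mM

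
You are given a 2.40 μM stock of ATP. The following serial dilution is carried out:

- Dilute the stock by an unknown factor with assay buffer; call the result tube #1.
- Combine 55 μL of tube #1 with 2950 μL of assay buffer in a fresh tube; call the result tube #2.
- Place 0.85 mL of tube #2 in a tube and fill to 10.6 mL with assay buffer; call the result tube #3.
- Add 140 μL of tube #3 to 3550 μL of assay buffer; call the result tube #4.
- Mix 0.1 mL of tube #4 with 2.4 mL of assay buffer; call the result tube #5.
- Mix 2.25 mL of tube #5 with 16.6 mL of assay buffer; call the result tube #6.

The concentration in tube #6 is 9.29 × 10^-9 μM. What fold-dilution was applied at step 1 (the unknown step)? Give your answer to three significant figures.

Step 1: unknown factor x
Step 2: 55 μL + 2950 μL = 3005 μL total → factor 3005/55 = 54.636
Step 3: 0.85 mL brought to 10.6 mL → factor 10.6/0.85 = 12.471
Step 4: 140 μL + 3550 μL = 3690 μL total → factor 3690/140 = 26.357
Step 5: 0.1 mL + 2.4 mL = 2.5 mL total → factor 2.5/0.1 = 25
Step 6: 2.25 mL + 16.6 mL = 18.85 mL total → factor 18.85/2.25 = 8.3778
Product of known-step factors = 3.7613 × 10^6
Overall factor = 2.40 μM / (9.29 × 10^-9 μM) = 2.5834 × 10^8
x = 2.5834 × 10^8 / 3.7613 × 10^6 = 68.7

68.7-fold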